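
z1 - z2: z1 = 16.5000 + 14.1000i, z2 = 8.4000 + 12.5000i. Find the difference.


Real: 16.5 - 8.4 = 8.1
Imag: 14.1 - 12.5 = 1.6

8.1000 + 1.6000i


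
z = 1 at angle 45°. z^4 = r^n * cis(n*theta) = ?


r^4 = 1^4 = 1
n*theta = 4*45° = 180° = 180° (mod 360)
a = 1*cos(180°) = -1.0000
b = 1*sin(180°) = 0

1 cis(180°) = -1.0000 + 0i


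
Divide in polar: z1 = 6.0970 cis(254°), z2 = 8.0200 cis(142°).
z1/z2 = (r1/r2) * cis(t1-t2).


r = 6.0970 / 8.0200 = 0.7602
theta = 254° - 142° = 112° = 112° (mod 360)

0.7602 cis(112°)


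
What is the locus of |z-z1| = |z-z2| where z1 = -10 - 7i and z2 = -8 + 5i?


Equal distances means the locus is the perpendicular bisector of z1 and z2.
Midpoint = ((-10+(-8))/2, (-7+5)/2) = (-9.0000, -1.0000)

Perpendicular bisector through (-9.0000, -1.0000)


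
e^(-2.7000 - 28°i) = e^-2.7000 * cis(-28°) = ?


e^-2.7000 = 0.0672
cos(-28°) = 0.8829
sin(-28°) = -0.4695
Real = 0.0672*0.8829 = 0.0593
Imag = 0.0672*(-0.4695) = -0.0316

0.0593 - 0.0316i


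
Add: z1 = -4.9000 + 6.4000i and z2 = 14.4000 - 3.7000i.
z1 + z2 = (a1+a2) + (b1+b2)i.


Real: -4.9 + 14.4 = 9.5
Imag: 6.4 - 3.7 = 2.7

9.5000 + 2.7000i


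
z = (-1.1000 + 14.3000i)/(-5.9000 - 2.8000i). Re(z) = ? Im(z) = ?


Multiply by conjugate: (-1.1000 + 14.3000i)(-5.9000 + 2.8000i) / ((-5.9)^2 + (-2.8)^2)
Numerator real = -1.1*(-5.9) + 14.3*(-2.8) = -33.55
Numerator imag = 14.3*(-5.9) - (-1.1)*(-2.8) = -87.45
Denominator = 42.65
Re(z) = -33.55/42.65 = -0.7866
Im(z) = -87.45/42.65 = -2.0504

Re(z) = -0.7866, Im(z) = -2.0504


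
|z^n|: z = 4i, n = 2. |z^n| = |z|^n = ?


|z| = sqrt(0+16) = sqrt(16) = 4
|z^2| = |z|^2 = 4^2 = 16

|z^2| = 16


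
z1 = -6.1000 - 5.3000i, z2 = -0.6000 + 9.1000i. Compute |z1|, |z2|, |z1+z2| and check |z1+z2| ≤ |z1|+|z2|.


|z1| = sqrt((-6.1)^2 + (-5.3)^2) = sqrt(65.3) = 8.0808
|z2| = sqrt((-0.6)^2 + 9.1^2) = sqrt(83.17) = 9.1198
z1+z2 = -6.7000 + 3.8000i
|z1+z2| = sqrt(59.33) = 7.7026
|z1|+|z2| = 8.0808 + 9.1198 = 17.2006

|z1+z2| = 7.7026 ≤ |z1|+|z2| = 17.2006 (verified)


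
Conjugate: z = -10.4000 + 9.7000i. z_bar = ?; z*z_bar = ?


z_bar = -10.4000 - 9.7000i
z*z_bar = (-10.4)^2 + 9.7^2 = 108.16 + 94.09 = 202.25

z_bar = -10.4000 - 9.7000i, z*z_bar = 202.25


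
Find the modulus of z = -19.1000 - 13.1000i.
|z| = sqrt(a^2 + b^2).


|z| = sqrt((-19.1)^2 + (-13.1)^2) = sqrt(364.81 + 171.61) = sqrt(536.42) = 23.1607

|z| = 23.1607


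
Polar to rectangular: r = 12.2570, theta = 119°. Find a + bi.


a = 12.2570*cos(119°) = 12.2570*(-0.48481) = -5.9423
b = 12.2570*sin(119°) = 12.2570*0.87462 = 10.7202

-5.9423 + 10.7202i


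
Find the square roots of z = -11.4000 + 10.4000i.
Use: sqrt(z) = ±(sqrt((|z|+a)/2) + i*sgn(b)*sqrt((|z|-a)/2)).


|z| = sqrt(129.96+108.16) = 15.4311
sqrt((|z|+a)/2) = sqrt((15.4311+(-11.4))/2) = sqrt(2.0156) = 1.4197
sqrt((|z|-a)/2) = sqrt((15.4311-(-11.4))/2) = sqrt(13.4156) = 3.6627

±(1.4197 + 3.6627i) i.e. 1.4197 + 3.6627i and -1.4197 - 3.6627i


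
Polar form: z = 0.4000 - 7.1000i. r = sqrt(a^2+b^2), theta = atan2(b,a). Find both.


r = sqrt(0.16+50.41) = sqrt(50.57) = 7.1113
theta = atan2(-7.1, 0.4) = -86.7755 degrees

r = 7.1113, theta = -86.7755 degrees


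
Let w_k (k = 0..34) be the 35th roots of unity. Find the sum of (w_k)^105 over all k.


The roots are w_k = w^k with w = e^(2*pi*i/35), and (w^k)^105 = (w^105)^k.
So S = 1 + u + u^2 + ... + u^(34) with u = w^105.
105 = 3*35 + 0, so 105 is a multiple of 35 and u = (w^35)^3 = 1.
Every one of the 35 terms equals 1: S = 35

S = 35


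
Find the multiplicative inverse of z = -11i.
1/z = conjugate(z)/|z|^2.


|z|^2 = 0+121 = 121
1/z = (0 + 11i)/121

1/z = 0 + 0.0909i


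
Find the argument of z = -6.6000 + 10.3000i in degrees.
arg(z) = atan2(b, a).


Re = -6.6, Im = 10.3
arg = atan2(10.3, -6.6) = 122.6508 degrees

arg(z) = 122.6508 degrees


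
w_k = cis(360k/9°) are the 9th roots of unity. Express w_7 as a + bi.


Angle = 360*7/9 = 280°
a = cos(280°) = 0.1736
b = sin(280°) = -0.9848

0.1736 - 0.9848i


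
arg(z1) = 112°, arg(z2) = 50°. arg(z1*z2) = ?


arg(z1*z2) = 112° + 50° = 162°
Normalized to (-180°, 180°]: 162°

162°


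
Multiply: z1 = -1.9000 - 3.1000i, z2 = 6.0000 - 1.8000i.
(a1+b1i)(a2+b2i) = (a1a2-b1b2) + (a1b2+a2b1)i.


Real = -1.9*6 - (-3.1)*(-1.8) = -11.4 - 5.58 = -16.98
Imag = -1.9*(-1.8) + 6*(-3.1) = 3.42 - (18.6) = -15.18

-16.9800 - 15.1800i


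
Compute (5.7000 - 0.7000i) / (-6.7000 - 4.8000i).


Conjugate of z2 = -6.7000 + 4.8000i
Numerator: (5.7000 - 0.7000i)(-6.7000 + 4.8000i) = -34.8300 + 32.0500i
Denominator: (-6.7)^2 + (-4.8)^2 = 67.93
Result = (-34.8300 + 32.0500i)/67.93

-0.5127 + 0.4718i


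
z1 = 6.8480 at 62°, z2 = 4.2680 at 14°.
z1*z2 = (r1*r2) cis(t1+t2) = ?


r = 6.8480 * 4.2680 = 29.2273
theta = 62° + 14° = 76° = 76° (mod 360)

29.2273 cis(76°)


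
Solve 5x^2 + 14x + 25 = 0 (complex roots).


disc = 14^2 - 4*5*25 = 196 - 500 = -304
sqrt(|disc|) = sqrt(304) = 17.4356
Real part = -14/(2*5) = -1.4000
Imag part = 17.4356/(2*5) = 1.7436

-1.4000 ± 1.7436i


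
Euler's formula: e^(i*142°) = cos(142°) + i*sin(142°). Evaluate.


cos(142°) = -0.7880
sin(142°) = 0.6157

e^(i*142°) = -0.7880 + 0.6157i


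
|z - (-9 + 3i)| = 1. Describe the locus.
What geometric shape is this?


|z - z0| = r is a circle with center z0 and radius r.
Center = (-9, 3), radius = 1

Circle with center (-9, 3) and radius 1


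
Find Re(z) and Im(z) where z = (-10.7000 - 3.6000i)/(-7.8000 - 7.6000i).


Multiply by conjugate: (-10.7000 - 3.6000i)(-7.8000 + 7.6000i) / ((-7.8)^2 + (-7.6)^2)
Numerator real = -10.7*(-7.8) - (3.6)*(-7.6) = 110.82
Numerator imag = -3.6*(-7.8) - (-10.7)*(-7.6) = -53.24
Denominator = 118.6
Re(z) = 110.82/118.6 = 0.9344
Im(z) = -53.24/118.6 = -0.4489

Re(z) = 0.9344, Im(z) = -0.4489


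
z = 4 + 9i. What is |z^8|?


|z| = sqrt(16+81) = sqrt(97) = 9.8489
|z^8| = |z|^8 = (sqrt(97))^8 = 97^4 = 88529281

|z^8| = 88529281


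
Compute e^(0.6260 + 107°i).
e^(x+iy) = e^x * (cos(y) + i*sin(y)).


e^0.6260 = 1.8701
cos(107°) = -0.2924
sin(107°) = 0.9563
Real = 1.8701*(-0.2924) = -0.5468
Imag = 1.8701*0.9563 = 1.7884

-0.5468 + 1.7884i


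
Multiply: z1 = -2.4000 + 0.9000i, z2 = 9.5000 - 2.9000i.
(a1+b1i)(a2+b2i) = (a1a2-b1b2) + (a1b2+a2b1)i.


Real = -2.4*9.5 - 0.9*(-2.9) = -22.8 - (-2.61) = -20.19
Imag = -2.4*(-2.9) + 9.5*0.9 = 6.96 + 8.55 = 15.51

-20.1900 + 15.5100i


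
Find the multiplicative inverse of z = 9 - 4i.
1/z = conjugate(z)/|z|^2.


|z|^2 = 81+16 = 97
1/z = (9 + 4i)/97

1/z = 0.0928 + 0.0412i


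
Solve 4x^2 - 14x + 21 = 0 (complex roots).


disc = (-14)^2 - 4*4*21 = 196 - 336 = -140
sqrt(|disc|) = sqrt(140) = 11.8322
Real part = 14/(2*4) = 1.7500
Imag part = 11.8322/(2*4) = 1.4790

1.7500 ± 1.4790i


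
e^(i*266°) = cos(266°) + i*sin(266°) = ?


cos(266°) = -0.0698
sin(266°) = -0.9976

e^(i*266°) = -0.0698 - 0.9976i


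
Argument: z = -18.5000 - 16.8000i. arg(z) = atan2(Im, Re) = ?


Re = -18.5, Im = -16.8
arg = atan2(-16.8, -18.5) = -137.7572 degrees

arg(z) = -137.7572 degrees


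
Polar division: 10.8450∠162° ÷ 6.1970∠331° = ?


r = 10.8450 / 6.1970 = 1.7500
theta = 162° - 331° = -169° = 191° (mod 360)

1.7500 cis(191°)


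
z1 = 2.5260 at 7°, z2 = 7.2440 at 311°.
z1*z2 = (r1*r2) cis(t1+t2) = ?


r = 2.5260 * 7.2440 = 18.2983
theta = 7° + 311° = 318° = 318° (mod 360)

18.2983 cis(318°)


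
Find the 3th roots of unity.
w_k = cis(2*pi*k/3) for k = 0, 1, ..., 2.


The 3th roots of unity are cis(360k/3°) for k=0..2
Angle step = 360/3 = 120°
Primitive root: cis(120°)
Primitive root = -0.5000 + 0.8660i

3 roots at angles: 0°, 120°, 240°


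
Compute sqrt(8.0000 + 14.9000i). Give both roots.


|z| = sqrt(64+222.01) = 16.9118
sqrt((|z|+a)/2) = sqrt((16.9118+8)/2) = sqrt(12.4559) = 3.5293
sqrt((|z|-a)/2) = sqrt((16.9118-8)/2) = sqrt(4.4559) = 2.1109

±(3.5293 + 2.1109i) i.e. 3.5293 + 2.1109i and -3.5293 - 2.1109i


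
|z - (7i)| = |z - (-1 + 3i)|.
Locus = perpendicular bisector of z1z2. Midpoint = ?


Equal distances means the locus is the perpendicular bisector of z1 and z2.
Midpoint = ((0+(-1))/2, (7+3)/2) = (-0.5000, 5.0000)

Perpendicular bisector through (-0.5000, 5.0000)


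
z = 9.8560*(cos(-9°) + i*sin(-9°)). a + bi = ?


a = 9.8560*cos(-9°) = 9.8560*0.98769 = 9.7347
b = 9.8560*sin(-9°) = 9.8560*(-0.15643) = -1.5418

9.7347 - 1.5418i


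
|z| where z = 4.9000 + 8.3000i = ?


|z| = sqrt(4.9^2 + 8.3^2) = sqrt(24.01 + 68.89) = sqrt(92.9) = 9.6385

|z| = 9.6385


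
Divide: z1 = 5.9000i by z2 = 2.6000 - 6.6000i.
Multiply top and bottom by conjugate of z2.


Conjugate of z2 = 2.6000 + 6.6000i
Numerator: (5.9000i)(2.6000 + 6.6000i) = -38.9400 + 15.3400i
Denominator: 2.6^2 + (-6.6)^2 = 50.32
Result = (-38.9400 + 15.3400i)/50.32

-0.7738 + 0.3048i


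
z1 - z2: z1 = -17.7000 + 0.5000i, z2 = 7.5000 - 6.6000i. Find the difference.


Real: -17.7 - 7.5 = -25.2
Imag: 0.5 + 6.6 = 7.1

-25.2000 + 7.1000i


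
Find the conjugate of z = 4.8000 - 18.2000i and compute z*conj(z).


z_bar = 4.8000 + 18.2000i
z*z_bar = 4.8^2 + (-18.2)^2 = 23.04 + 331.24 = 354.28

z_bar = 4.8000 + 18.2000i, z*z_bar = 354.28


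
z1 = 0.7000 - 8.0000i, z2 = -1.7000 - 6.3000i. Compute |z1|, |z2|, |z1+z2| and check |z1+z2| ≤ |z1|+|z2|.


|z1| = sqrt(0.7^2 + (-8)^2) = sqrt(64.49) = 8.0306
|z2| = sqrt((-1.7)^2 + (-6.3)^2) = sqrt(42.58) = 6.5253
z1+z2 = -1.0000 - 14.3000i
|z1+z2| = sqrt(205.49) = 14.3349
|z1|+|z2| = 8.0306 + 6.5253 = 14.5559

|z1+z2| = 14.3349 ≤ |z1|+|z2| = 14.5559 (verified)


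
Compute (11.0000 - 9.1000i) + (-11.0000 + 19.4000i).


Real: 11 - 11 = 0
Imag: -9.1 + 19.4 = 10.3

10.3000i


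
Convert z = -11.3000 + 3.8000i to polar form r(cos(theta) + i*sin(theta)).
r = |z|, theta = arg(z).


r = sqrt(127.69+14.44) = sqrt(142.13) = 11.9218
theta = atan2(3.8, -11.3) = 161.4131 degrees

r = 11.9218, theta = 161.4131 degrees


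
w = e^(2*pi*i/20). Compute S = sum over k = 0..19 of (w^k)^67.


The roots are w_k = w^k with w = e^(2*pi*i/20), and (w^k)^67 = (w^67)^k.
So S = 1 + u + u^2 + ... + u^(19) with u = w^67.
67 = 3*20 + 7, so 67 is not a multiple of 20: u = (w^20)^3 * w^7 = w^7 ≠ 1 (w is a primitive 20th root), while u^20 = (w^20)^67 = 1.
Geometric series: S = (1 - u^20)/(1 - u) = (1 - 1)/(1 - u) = 0

S = 0


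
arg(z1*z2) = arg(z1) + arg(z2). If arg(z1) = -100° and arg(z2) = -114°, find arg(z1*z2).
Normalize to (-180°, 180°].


arg(z1*z2) = -100° - 114° = -214°
Normalized to (-180°, 180°]: 146°

146°


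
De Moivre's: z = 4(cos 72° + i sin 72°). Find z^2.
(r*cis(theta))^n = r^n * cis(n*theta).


r^2 = 4^2 = 16
n*theta = 2*72° = 144° = 144° (mod 360)
a = 16*cos(144°) = -12.9443
b = 16*sin(144°) = 9.4046

16 cis(144°) = -12.9443 + 9.4046i


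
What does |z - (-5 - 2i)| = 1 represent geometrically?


|z - z0| = r is a circle with center z0 and radius r.
Center = (-5, -2), radius = 1

Circle with center (-5, -2) and radius 1


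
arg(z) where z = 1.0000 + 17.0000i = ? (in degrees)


Re = 1, Im = 17
arg = atan2(17, 1) = 86.6335 degrees

arg(z) = 86.6335 degrees


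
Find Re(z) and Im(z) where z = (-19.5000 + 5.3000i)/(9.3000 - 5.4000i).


Multiply by conjugate: (-19.5000 + 5.3000i)(9.3000 + 5.4000i) / (9.3^2 + (-5.4)^2)
Numerator real = -19.5*9.3 + 5.3*(-5.4) = -209.97
Numerator imag = 5.3*9.3 - (-19.5)*(-5.4) = -56.01
Denominator = 115.65
Re(z) = -209.97/115.65 = -1.8156
Im(z) = -56.01/115.65 = -0.4843

Re(z) = -1.8156, Im(z) = -0.4843


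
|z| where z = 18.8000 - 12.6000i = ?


|z| = sqrt(18.8^2 + (-12.6)^2) = sqrt(353.44 + 158.76) = sqrt(512.2) = 22.6318

|z| = 22.6318


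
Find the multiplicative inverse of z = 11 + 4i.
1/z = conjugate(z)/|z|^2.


|z|^2 = 121+16 = 137
1/z = (11 - 4i)/137

1/z = 0.0803 - 0.0292i


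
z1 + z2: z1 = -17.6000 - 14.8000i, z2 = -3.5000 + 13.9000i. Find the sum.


Real: -17.6 - 3.5 = -21.1
Imag: -14.8 + 13.9 = -0.9

-21.1000 - 0.9000i


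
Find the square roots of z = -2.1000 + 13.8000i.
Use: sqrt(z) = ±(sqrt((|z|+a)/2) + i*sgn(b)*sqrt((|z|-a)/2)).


|z| = sqrt(4.41+190.44) = 13.9589
sqrt((|z|+a)/2) = sqrt((13.9589+(-2.1))/2) = sqrt(5.9294) = 2.4350
sqrt((|z|-a)/2) = sqrt((13.9589-(-2.1))/2) = sqrt(8.0294) = 2.8336

±(2.4350 + 2.8336i) i.e. 2.4350 + 2.8336i and -2.4350 - 2.8336i


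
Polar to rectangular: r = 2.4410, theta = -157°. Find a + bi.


a = 2.4410*cos(-157°) = 2.4410*(-0.920505) = -2.2470
b = 2.4410*sin(-157°) = 2.4410*(-0.39073) = -0.9538

-2.2470 - 0.9538i


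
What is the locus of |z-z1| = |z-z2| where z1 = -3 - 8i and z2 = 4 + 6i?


Equal distances means the locus is the perpendicular bisector of z1 and z2.
Midpoint = ((-3+4)/2, (-8+6)/2) = (0.5000, -1.0000)

Perpendicular bisector through (0.5000, -1.0000)


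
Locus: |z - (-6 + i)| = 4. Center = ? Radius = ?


|z - z0| = r is a circle with center z0 and radius r.
Center = (-6, 1), radius = 4

Circle with center (-6, 1) and radius 4


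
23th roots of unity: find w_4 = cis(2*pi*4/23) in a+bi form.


Angle = 360*4/23 = 62.6087°
a = cos(62.6087°) = 0.4601
b = sin(62.6087°) = 0.8879

0.4601 + 0.8879i


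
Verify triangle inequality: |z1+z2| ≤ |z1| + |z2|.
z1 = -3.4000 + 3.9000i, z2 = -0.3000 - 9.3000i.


|z1| = sqrt((-3.4)^2 + 3.9^2) = sqrt(26.77) = 5.1740
|z2| = sqrt((-0.3)^2 + (-9.3)^2) = sqrt(86.58) = 9.3048
z1+z2 = -3.7000 - 5.4000i
|z1+z2| = sqrt(42.85) = 6.5460
|z1|+|z2| = 5.1740 + 9.3048 = 14.4788

|z1+z2| = 6.5460 ≤ |z1|+|z2| = 14.4788 (verified)


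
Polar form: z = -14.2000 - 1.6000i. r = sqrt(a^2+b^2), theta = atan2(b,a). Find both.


r = sqrt(201.64+2.56) = sqrt(204.2) = 14.2899
theta = atan2(-1.6, -14.2) = -173.5713 degrees

r = 14.2899, theta = -173.5713 degrees


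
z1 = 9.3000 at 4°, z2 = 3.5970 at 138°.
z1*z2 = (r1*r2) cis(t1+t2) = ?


r = 9.3000 * 3.5970 = 33.4521
theta = 4° + 138° = 142° = 142° (mod 360)

33.4521 cis(142°)


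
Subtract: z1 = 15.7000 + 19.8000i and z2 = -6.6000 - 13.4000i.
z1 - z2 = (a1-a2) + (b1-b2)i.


Real: 15.7 + 6.6 = 22.3
Imag: 19.8 + 13.4 = 33.2

22.3000 + 33.2000i


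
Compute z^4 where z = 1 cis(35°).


r^4 = 1^4 = 1
n*theta = 4*35° = 140° = 140° (mod 360)
a = 1*cos(140°) = -0.7660
b = 1*sin(140°) = 0.6428

1 cis(140°) = -0.7660 + 0.6428i


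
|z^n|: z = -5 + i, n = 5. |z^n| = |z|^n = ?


|z| = sqrt(25+1) = sqrt(26) = 5.0990
|z^5| = |z|^5 = (sqrt(26))^5 = 26^2 * sqrt(26) = 676*sqrt(26)

|z^5| = 676*sqrt(26) ≈ 3446.9372


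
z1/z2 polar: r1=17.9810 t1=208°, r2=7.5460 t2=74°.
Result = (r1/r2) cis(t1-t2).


r = 17.9810 / 7.5460 = 2.3829
theta = 208° - 74° = 134° = 134° (mod 360)

2.3829 cis(134°)


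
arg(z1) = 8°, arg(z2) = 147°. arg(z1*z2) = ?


arg(z1*z2) = 8° + 147° = 155°
Normalized to (-180°, 180°]: 155°

155°


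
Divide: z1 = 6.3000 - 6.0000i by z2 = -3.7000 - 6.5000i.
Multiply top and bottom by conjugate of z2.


Conjugate of z2 = -3.7000 + 6.5000i
Numerator: (6.3000 - 6.0000i)(-3.7000 + 6.5000i) = 15.6900 + 63.1500i
Denominator: (-3.7)^2 + (-6.5)^2 = 55.94
Result = (15.6900 + 63.1500i)/55.94

0.2805 + 1.1289i


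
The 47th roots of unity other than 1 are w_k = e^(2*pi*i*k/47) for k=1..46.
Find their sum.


With w = e^(2*pi*i/47), all 47 of the 47th roots of unity w^0 = 1, w, ..., w^(46) sum to 0: 1 + w + ... + w^(46) = (1 - w^47)/(1 - w) = 0 since w^47 = 1, w ≠ 1.
Removing the root 1: w + w^2 + ... + w^(46) = 0 - 1 = -1

Sum = -1


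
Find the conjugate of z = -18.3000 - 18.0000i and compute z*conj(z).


z_bar = -18.3000 + 18.0000i
z*z_bar = (-18.3)^2 + (-18)^2 = 334.89 + 324 = 658.89

z_bar = -18.3000 + 18.0000i, z*z_bar = 658.89


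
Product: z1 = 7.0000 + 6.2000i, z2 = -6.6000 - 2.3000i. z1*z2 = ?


Real = 7*(-6.6) - 6.2*(-2.3) = -46.2 - (-14.26) = -31.94
Imag = 7*(-2.3) - (6.6)*6.2 = -16.1 - (40.92) = -57.02

-31.9400 - 57.0200i


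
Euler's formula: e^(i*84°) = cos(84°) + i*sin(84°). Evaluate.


cos(84°) = 0.1045
sin(84°) = 0.9945

e^(i*84°) = 0.1045 + 0.9945i


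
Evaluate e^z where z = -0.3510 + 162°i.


e^-0.3510 = 0.7040
cos(162°) = -0.95106
sin(162°) = 0.309
Real = 0.7040*(-0.95106) = -0.6695
Imag = 0.7040*0.309 = 0.2175

-0.6695 + 0.2175i


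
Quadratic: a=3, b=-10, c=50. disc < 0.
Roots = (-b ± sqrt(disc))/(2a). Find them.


disc = (-10)^2 - 4*3*50 = 100 - 600 = -500
sqrt(|disc|) = sqrt(500) = 22.3607
Real part = 10/(2*3) = 1.6667
Imag part = 22.3607/(2*3) = 3.7268

1.6667 ± 3.7268i


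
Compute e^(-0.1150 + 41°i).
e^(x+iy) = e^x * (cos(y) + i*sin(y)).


e^-0.1150 = 0.8914
cos(41°) = 0.7547
sin(41°) = 0.6561
Real = 0.8914*0.7547 = 0.6727
Imag = 0.8914*0.6561 = 0.5848

0.6727 + 0.5848i


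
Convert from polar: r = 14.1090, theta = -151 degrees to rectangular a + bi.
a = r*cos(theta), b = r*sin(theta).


a = 14.1090*cos(-151°) = 14.1090*(-0.87462) = -12.3400
b = 14.1090*sin(-151°) = 14.1090*(-0.48481) = -6.8402

-12.3400 - 6.8402i


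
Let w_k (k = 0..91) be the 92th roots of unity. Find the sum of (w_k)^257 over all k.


The roots are w_k = w^k with w = e^(2*pi*i/92), and (w^k)^257 = (w^257)^k.
So S = 1 + u + u^2 + ... + u^(91) with u = w^257.
257 = 2*92 + 73, so 257 is not a multiple of 92: u = (w^92)^2 * w^73 = w^73 ≠ 1 (w is a primitive 92th root), while u^92 = (w^92)^257 = 1.
Geometric series: S = (1 - u^92)/(1 - u) = (1 - 1)/(1 - u) = 0

S = 0


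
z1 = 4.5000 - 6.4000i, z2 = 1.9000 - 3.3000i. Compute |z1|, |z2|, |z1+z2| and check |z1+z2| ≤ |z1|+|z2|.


|z1| = sqrt(4.5^2 + (-6.4)^2) = sqrt(61.21) = 7.8237
|z2| = sqrt(1.9^2 + (-3.3)^2) = sqrt(14.5) = 3.8079
z1+z2 = 6.4000 - 9.7000i
|z1+z2| = sqrt(135.05) = 11.6211
|z1|+|z2| = 7.8237 + 3.8079 = 11.6316

|z1+z2| = 11.6211 ≤ |z1|+|z2| = 11.6316 (verified)


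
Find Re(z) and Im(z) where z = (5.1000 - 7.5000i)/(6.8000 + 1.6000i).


Multiply by conjugate: (5.1000 - 7.5000i)(6.8000 - 1.6000i) / (6.8^2 + 1.6^2)
Numerator real = 5.1*6.8 - (7.5)*1.6 = 22.68
Numerator imag = -7.5*6.8 - 5.1*1.6 = -59.16
Denominator = 48.8
Re(z) = 22.68/48.8 = 0.4648
Im(z) = -59.16/48.8 = -1.2123

Re(z) = 0.4648, Im(z) = -1.2123


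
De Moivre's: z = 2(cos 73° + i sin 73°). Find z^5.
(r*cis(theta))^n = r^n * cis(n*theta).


r^5 = 2^5 = 32
n*theta = 5*73° = 365° = 5° (mod 360)
a = 32*cos(5°) = 31.8782
b = 32*sin(5°) = 2.7890

32 cis(5°) = 31.8782 + 2.7890i


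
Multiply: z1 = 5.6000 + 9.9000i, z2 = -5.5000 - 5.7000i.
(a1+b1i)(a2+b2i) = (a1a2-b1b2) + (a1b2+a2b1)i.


Real = 5.6*(-5.5) - 9.9*(-5.7) = -30.8 - (-56.43) = 25.63
Imag = 5.6*(-5.7) - (5.5)*9.9 = -31.92 - (54.45) = -86.37

25.6300 - 86.3700i


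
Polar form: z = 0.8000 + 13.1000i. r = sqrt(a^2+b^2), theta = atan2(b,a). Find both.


r = sqrt(0.64+171.61) = sqrt(172.25) = 13.1244
theta = atan2(13.1, 0.8) = 86.5054 degrees

r = 13.1244, theta = 86.5054 degrees


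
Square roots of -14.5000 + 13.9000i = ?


|z| = sqrt(210.25+193.21) = 20.0863
sqrt((|z|+a)/2) = sqrt((20.0863+(-14.5))/2) = sqrt(2.7932) = 1.6713
sqrt((|z|-a)/2) = sqrt((20.0863-(-14.5))/2) = sqrt(17.2932) = 4.1585

±(1.6713 + 4.1585i) i.e. 1.6713 + 4.1585i and -1.6713 - 4.1585i


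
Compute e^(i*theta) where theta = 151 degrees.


cos(151°) = -0.8746
sin(151°) = 0.4848

e^(i*151°) = -0.8746 + 0.4848i


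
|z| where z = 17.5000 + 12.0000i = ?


|z| = sqrt(17.5^2 + 12^2) = sqrt(306.25 + 144) = sqrt(450.25) = 21.2191

|z| = 21.2191


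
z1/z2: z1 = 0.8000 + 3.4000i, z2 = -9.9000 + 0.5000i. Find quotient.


Conjugate of z2 = -9.9000 - 0.5000i
Numerator: (0.8000 + 3.4000i)(-9.9000 - 0.5000i) = -6.2200 - 34.0600i
Denominator: (-9.9)^2 + 0.5^2 = 98.26
Result = (-6.2200 - 34.0600i)/98.26

-0.0633 - 0.3466i


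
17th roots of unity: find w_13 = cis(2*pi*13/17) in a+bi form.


Angle = 360*13/17 = 275.2941°
a = cos(275.2941°) = 0.0923
b = sin(275.2941°) = -0.9957

0.0923 - 0.9957i


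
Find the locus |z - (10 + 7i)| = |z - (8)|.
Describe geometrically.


Equal distances means the locus is the perpendicular bisector of z1 and z2.
Midpoint = ((10+8)/2, (7+0)/2) = (9.0000, 3.5000)

Perpendicular bisector through (9.0000, 3.5000)


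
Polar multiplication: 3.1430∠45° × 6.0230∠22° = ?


r = 3.1430 * 6.0230 = 18.9303
theta = 45° + 22° = 67° = 67° (mod 360)

18.9303 cis(67°)


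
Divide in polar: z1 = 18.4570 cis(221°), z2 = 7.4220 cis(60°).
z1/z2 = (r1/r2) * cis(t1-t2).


r = 18.4570 / 7.4220 = 2.4868
theta = 221° - 60° = 161° = 161° (mod 360)

2.4868 cis(161°)


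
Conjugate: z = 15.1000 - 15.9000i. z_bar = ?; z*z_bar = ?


z_bar = 15.1000 + 15.9000i
z*z_bar = 15.1^2 + (-15.9)^2 = 228.01 + 252.81 = 480.82

z_bar = 15.1000 + 15.9000i, z*z_bar = 480.82


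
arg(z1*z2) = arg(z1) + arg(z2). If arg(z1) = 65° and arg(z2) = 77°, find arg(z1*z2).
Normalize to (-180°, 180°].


arg(z1*z2) = 65° + 77° = 142°
Normalized to (-180°, 180°]: 142°

142°


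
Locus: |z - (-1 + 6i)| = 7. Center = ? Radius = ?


|z - z0| = r is a circle with center z0 and radius r.
Center = (-1, 6), radius = 7

Circle with center (-1, 6) and radius 7


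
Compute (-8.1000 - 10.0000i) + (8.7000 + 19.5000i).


Real: -8.1 + 8.7 = 0.6
Imag: -10 + 19.5 = 9.5

0.6000 + 9.5000i


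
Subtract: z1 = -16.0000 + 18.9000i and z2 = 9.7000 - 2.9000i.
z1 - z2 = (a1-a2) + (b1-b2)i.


Real: -16 - 9.7 = -25.7
Imag: 18.9 + 2.9 = 21.8

-25.7000 + 21.8000i


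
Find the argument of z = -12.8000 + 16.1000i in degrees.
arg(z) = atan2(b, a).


Re = -12.8, Im = 16.1
arg = atan2(16.1, -12.8) = 128.4858 degrees

arg(z) = 128.4858 degrees


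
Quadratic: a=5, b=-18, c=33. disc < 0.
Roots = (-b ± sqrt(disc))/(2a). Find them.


disc = (-18)^2 - 4*5*33 = 324 - 660 = -336
sqrt(|disc|) = sqrt(336) = 18.3303
Real part = 18/(2*5) = 1.8000
Imag part = 18.3303/(2*5) = 1.8330

1.8000 ± 1.8330i


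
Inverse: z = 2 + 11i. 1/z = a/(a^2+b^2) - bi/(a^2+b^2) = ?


|z|^2 = 4+121 = 125
1/z = (2 - 11i)/125

1/z = 0.0160 - 0.0880i


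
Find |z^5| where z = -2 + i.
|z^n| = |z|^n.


|z| = sqrt(4+1) = sqrt(5) = 2.2361
|z^5| = |z|^5 = (sqrt(5))^5 = 5^2 * sqrt(5) = 25*sqrt(5)

|z^5| = 25*sqrt(5) ≈ 55.9017


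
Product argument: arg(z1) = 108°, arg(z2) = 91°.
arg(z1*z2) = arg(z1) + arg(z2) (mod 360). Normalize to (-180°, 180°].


arg(z1*z2) = 108° + 91° = 199°
Normalized to (-180°, 180°]: -161°

-161°


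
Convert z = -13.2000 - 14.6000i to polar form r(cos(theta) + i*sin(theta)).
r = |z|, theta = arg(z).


r = sqrt(174.24+213.16) = sqrt(387.4) = 19.6825
theta = atan2(-14.6, -13.2) = -132.1170 degrees

r = 19.6825, theta = -132.1170 degrees


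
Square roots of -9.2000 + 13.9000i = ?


|z| = sqrt(84.64+193.21) = 16.6688
sqrt((|z|+a)/2) = sqrt((16.6688+(-9.2))/2) = sqrt(3.7344) = 1.9325
sqrt((|z|-a)/2) = sqrt((16.6688-(-9.2))/2) = sqrt(12.9344) = 3.5964

±(1.9325 + 3.5964i) i.e. 1.9325 + 3.5964i and -1.9325 - 3.5964i


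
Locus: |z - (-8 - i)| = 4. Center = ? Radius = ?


|z - z0| = r is a circle with center z0 and radius r.
Center = (-8, -1), radius = 4

Circle with center (-8, -1) and radius 4


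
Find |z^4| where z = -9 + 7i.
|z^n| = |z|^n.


|z| = sqrt(81+49) = sqrt(130) = 11.4018
|z^4| = |z|^4 = (sqrt(130))^4 = 130^2 = 16900

|z^4| = 16900


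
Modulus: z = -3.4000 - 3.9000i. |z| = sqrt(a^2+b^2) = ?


|z| = sqrt((-3.4)^2 + (-3.9)^2) = sqrt(11.56 + 15.21) = sqrt(26.77) = 5.1740

|z| = 5.1740


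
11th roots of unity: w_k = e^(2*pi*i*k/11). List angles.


The 11th roots of unity are cis(360k/11°) for k=0..10
Angle step = 360/11 = 32.7273°
Primitive root: cis(32.7273°)
Primitive root = 0.8413 + 0.5406i

11 roots at angles: 0°, 32.7273°, 65.4545°, 98.1818°, 130.9091°, 163.6364°, 196.3636°, 229.0909°, 261.8182°, 294.5455°, 327.2727°


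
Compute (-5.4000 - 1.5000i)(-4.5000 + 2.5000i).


Real = -5.4*(-4.5) - (-1.5)*2.5 = 24.3 - (-3.75) = 28.05
Imag = -5.4*2.5 - (4.5)*(-1.5) = -13.5 + 6.75 = -6.75

28.0500 - 6.7500i


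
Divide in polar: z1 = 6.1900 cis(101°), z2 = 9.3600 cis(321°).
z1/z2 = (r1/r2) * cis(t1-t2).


r = 6.1900 / 9.3600 = 0.6613
theta = 101° - 321° = -220° = 140° (mod 360)

0.6613 cis(140°)


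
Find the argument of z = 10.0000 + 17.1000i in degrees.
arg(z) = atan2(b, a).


Re = 10, Im = 17.1
arg = atan2(17.1, 10) = 59.6811 degrees

arg(z) = 59.6811 degrees


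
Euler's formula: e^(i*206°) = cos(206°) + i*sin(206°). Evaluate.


cos(206°) = -0.8988
sin(206°) = -0.4384

e^(i*206°) = -0.8988 - 0.4384i


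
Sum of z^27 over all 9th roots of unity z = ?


The roots are w_k = w^k with w = e^(2*pi*i/9), and (w^k)^27 = (w^27)^k.
So S = 1 + u + u^2 + ... + u^(8) with u = w^27.
27 = 3*9 + 0, so 27 is a multiple of 9 and u = (w^9)^3 = 1.
Every one of the 9 terms equals 1: S = 9

S = 9


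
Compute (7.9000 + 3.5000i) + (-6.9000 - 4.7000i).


Real: 7.9 - 6.9 = 1
Imag: 3.5 - 4.7 = -1.2

1.0000 - 1.2000i


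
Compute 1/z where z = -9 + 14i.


|z|^2 = 81+196 = 277
1/z = (-9 - 14i)/277

1/z = -0.0325 - 0.0505i


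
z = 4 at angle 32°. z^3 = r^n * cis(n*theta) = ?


r^3 = 4^3 = 64
n*theta = 3*32° = 96° = 96° (mod 360)
a = 64*cos(96°) = -6.6898
b = 64*sin(96°) = 63.6494

64 cis(96°) = -6.6898 + 63.6494i


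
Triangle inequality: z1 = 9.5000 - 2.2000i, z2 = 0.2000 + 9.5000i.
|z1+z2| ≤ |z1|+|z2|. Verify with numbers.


|z1| = sqrt(9.5^2 + (-2.2)^2) = sqrt(95.09) = 9.7514
|z2| = sqrt(0.2^2 + 9.5^2) = sqrt(90.29) = 9.5021
z1+z2 = 9.7000 + 7.3000i
|z1+z2| = sqrt(147.38) = 12.1400
|z1|+|z2| = 9.7514 + 9.5021 = 19.2535

|z1+z2| = 12.1400 ≤ |z1|+|z2| = 19.2535 (verified)


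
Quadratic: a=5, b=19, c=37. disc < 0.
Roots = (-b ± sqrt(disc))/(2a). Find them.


disc = 19^2 - 4*5*37 = 361 - 740 = -379
sqrt(|disc|) = sqrt(379) = 19.4679
Real part = -19/(2*5) = -1.9000
Imag part = 19.4679/(2*5) = 1.9468

-1.9000 ± 1.9468i


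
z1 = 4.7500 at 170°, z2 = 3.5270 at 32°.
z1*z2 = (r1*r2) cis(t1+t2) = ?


r = 4.7500 * 3.5270 = 16.7533
theta = 170° + 32° = 202° = 202° (mod 360)

16.7533 cis(202°)


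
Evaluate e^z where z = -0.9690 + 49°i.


e^-0.9690 = 0.37946
cos(49°) = 0.65606
sin(49°) = 0.7547
Real = 0.37946*0.65606 = 0.2489
Imag = 0.37946*0.7547 = 0.2864

0.2489 + 0.2864i


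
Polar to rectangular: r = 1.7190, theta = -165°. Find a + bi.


a = 1.7190*cos(-165°) = 1.7190*(-0.9659) = -1.6604
b = 1.7190*sin(-165°) = 1.7190*(-0.2588) = -0.4449

-1.6604 - 0.4449i


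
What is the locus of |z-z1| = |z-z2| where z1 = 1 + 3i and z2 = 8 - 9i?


Equal distances means the locus is the perpendicular bisector of z1 and z2.
Midpoint = ((1+8)/2, (3+(-9))/2) = (4.5000, -3.0000)

Perpendicular bisector through (4.5000, -3.0000)


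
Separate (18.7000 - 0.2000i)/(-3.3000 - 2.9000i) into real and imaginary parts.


Multiply by conjugate: (18.7000 - 0.2000i)(-3.3000 + 2.9000i) / ((-3.3)^2 + (-2.9)^2)
Numerator real = 18.7*(-3.3) - (0.2)*(-2.9) = -61.13
Numerator imag = -0.2*(-3.3) - 18.7*(-2.9) = 54.89
Denominator = 19.3
Re(z) = -61.13/19.3 = -3.1674
Im(z) = 54.89/19.3 = 2.8440

Re(z) = -3.1674, Im(z) = 2.8440


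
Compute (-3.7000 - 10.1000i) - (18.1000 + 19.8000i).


Real: -3.7 - 18.1 = -21.8
Imag: -10.1 - 19.8 = -29.9

-21.8000 - 29.9000i


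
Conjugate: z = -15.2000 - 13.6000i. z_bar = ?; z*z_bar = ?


z_bar = -15.2000 + 13.6000i
z*z_bar = (-15.2)^2 + (-13.6)^2 = 231.04 + 184.96 = 416

z_bar = -15.2000 + 13.6000i, z*z_bar = 416


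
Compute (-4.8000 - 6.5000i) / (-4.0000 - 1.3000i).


Conjugate of z2 = -4.0000 + 1.3000i
Numerator: (-4.8000 - 6.5000i)(-4.0000 + 1.3000i) = 27.6500 + 19.7600i
Denominator: (-4)^2 + (-1.3)^2 = 17.69
Result = (27.6500 + 19.7600i)/17.69

1.5630 + 1.1170i


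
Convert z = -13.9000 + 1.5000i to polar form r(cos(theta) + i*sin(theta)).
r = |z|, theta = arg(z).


r = sqrt(193.21+2.25) = sqrt(195.46) = 13.9807
theta = atan2(1.5, -13.9) = 173.8408 degrees

r = 13.9807, theta = 173.8408 degrees


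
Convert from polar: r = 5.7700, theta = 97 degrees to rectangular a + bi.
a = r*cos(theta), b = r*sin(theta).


a = 5.7700*cos(97°) = 5.7700*(-0.12187) = -0.7032
b = 5.7700*sin(97°) = 5.7700*0.99255 = 5.7270

-0.7032 + 5.7270i


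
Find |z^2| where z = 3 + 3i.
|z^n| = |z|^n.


|z| = sqrt(9+9) = sqrt(18) = 4.2426
|z^2| = |z|^2 = (sqrt(18))^2 = 18

|z^2| = 18


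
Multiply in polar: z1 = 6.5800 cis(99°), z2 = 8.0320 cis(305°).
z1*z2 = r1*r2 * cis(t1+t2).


r = 6.5800 * 8.0320 = 52.8506
theta = 99° + 305° = 404° = 44° (mod 360)

52.8506 cis(44°)


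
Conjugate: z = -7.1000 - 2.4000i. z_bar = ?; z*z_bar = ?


z_bar = -7.1000 + 2.4000i
z*z_bar = (-7.1)^2 + (-2.4)^2 = 50.41 + 5.76 = 56.17

z_bar = -7.1000 + 2.4000i, z*z_bar = 56.17


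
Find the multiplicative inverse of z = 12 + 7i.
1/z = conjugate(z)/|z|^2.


|z|^2 = 144+49 = 193
1/z = (12 - 7i)/193

1/z = 0.0622 - 0.0363i


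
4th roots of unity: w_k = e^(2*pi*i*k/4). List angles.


The 4th roots of unity are cis(360k/4°) for k=0..3
Angle step = 360/4 = 90°
Primitive root: cis(90°)
Primitive root = 0 + 1.0000i

4 roots at angles: 0°, 90°, 180°, 270°


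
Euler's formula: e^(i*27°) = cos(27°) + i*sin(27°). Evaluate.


cos(27°) = 0.8910
sin(27°) = 0.4540

e^(i*27°) = 0.8910 + 0.4540i


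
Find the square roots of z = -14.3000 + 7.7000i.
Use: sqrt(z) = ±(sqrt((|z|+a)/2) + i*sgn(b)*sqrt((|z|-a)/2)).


|z| = sqrt(204.49+59.29) = 16.2413
sqrt((|z|+a)/2) = sqrt((16.2413+(-14.3))/2) = sqrt(0.9707) = 0.9852
sqrt((|z|-a)/2) = sqrt((16.2413-(-14.3))/2) = sqrt(15.2707) = 3.9078

±(0.9852 + 3.9078i) i.e. 0.9852 + 3.9078i and -0.9852 - 3.9078i


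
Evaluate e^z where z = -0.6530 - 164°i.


e^-0.6530 = 0.5205
cos(-164°) = -0.96126
sin(-164°) = -0.27564
Real = 0.5205*(-0.96126) = -0.5003
Imag = 0.5205*(-0.27564) = -0.1435

-0.5003 - 0.1435i


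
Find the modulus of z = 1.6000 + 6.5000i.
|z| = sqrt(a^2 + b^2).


|z| = sqrt(1.6^2 + 6.5^2) = sqrt(2.56 + 42.25) = sqrt(44.81) = 6.6940

|z| = 6.6940


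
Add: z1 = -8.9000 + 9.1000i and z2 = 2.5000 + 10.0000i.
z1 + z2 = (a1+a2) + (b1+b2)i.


Real: -8.9 + 2.5 = -6.4
Imag: 9.1 + 10 = 19.1

-6.4000 + 19.1000i


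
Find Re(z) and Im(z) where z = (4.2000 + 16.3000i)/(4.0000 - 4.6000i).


Multiply by conjugate: (4.2000 + 16.3000i)(4.0000 + 4.6000i) / (4^2 + (-4.6)^2)
Numerator real = 4.2*4 + 16.3*(-4.6) = -58.18
Numerator imag = 16.3*4 - 4.2*(-4.6) = 84.52
Denominator = 37.16
Re(z) = -58.18/37.16 = -1.5657
Im(z) = 84.52/37.16 = 2.2745

Re(z) = -1.5657, Im(z) = 2.2745


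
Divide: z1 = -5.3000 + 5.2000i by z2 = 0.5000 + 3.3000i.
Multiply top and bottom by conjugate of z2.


Conjugate of z2 = 0.5000 - 3.3000i
Numerator: (-5.3000 + 5.2000i)(0.5000 - 3.3000i) = 14.5100 + 20.0900i
Denominator: 0.5^2 + 3.3^2 = 11.14
Result = (14.5100 + 20.0900i)/11.14

1.3025 + 1.8034i


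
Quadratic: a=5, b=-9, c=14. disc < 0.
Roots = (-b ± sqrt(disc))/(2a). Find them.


disc = (-9)^2 - 4*5*14 = 81 - 280 = -199
sqrt(|disc|) = sqrt(199) = 14.1067
Real part = 9/(2*5) = 0.9000
Imag part = 14.1067/(2*5) = 1.4107

0.9000 ± 1.4107i


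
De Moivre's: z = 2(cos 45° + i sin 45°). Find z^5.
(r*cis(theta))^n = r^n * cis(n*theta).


r^5 = 2^5 = 32
n*theta = 5*45° = 225° = 225° (mod 360)
a = 32*cos(225°) = -22.6274
b = 32*sin(225°) = -22.6274

32 cis(225°) = -22.6274 - 22.6274i


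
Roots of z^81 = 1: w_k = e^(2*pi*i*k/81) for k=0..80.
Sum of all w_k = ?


The sum of all 81th roots of unity is 0.
Geometric series: (1 - w^81)/(1 - w) = (1-1)/(1-w) = 0 since w^81 = 1, w ≠ 1.
Alternatively: coefficient of z^80 in z^81 - 1 is 0.

0


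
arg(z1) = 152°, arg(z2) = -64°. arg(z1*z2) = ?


arg(z1*z2) = 152° - 64° = 88°
Normalized to (-180°, 180°]: 88°

88°


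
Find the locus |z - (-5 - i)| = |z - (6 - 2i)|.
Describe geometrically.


Equal distances means the locus is the perpendicular bisector of z1 and z2.
Midpoint = ((-5+6)/2, (-1+(-2))/2) = (0.5000, -1.5000)

Perpendicular bisector through (0.5000, -1.5000)


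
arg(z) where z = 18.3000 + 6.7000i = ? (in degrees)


Re = 18.3, Im = 6.7
arg = atan2(6.7, 18.3) = 20.1087 degrees

arg(z) = 20.1087 degrees


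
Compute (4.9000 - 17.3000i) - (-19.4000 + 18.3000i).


Real: 4.9 + 19.4 = 24.3
Imag: -17.3 - 18.3 = -35.6

24.3000 - 35.6000i


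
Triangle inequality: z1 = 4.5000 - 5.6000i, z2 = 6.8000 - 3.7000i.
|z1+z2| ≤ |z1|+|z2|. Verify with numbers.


|z1| = sqrt(4.5^2 + (-5.6)^2) = sqrt(51.61) = 7.1840
|z2| = sqrt(6.8^2 + (-3.7)^2) = sqrt(59.93) = 7.7414
z1+z2 = 11.3000 - 9.3000i
|z1+z2| = sqrt(214.18) = 14.6349
|z1|+|z2| = 7.1840 + 7.7414 = 14.9254

|z1+z2| = 14.6349 ≤ |z1|+|z2| = 14.9254 (verified)


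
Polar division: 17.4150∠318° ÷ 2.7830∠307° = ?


r = 17.4150 / 2.7830 = 6.2576
theta = 318° - 307° = 11° = 11° (mod 360)

6.2576 cis(11°)


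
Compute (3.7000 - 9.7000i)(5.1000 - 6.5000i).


Real = 3.7*5.1 - (-9.7)*(-6.5) = 18.87 - 63.05 = -44.18
Imag = 3.7*(-6.5) + 5.1*(-9.7) = -24.05 - (49.47) = -73.52

-44.1800 - 73.5200i


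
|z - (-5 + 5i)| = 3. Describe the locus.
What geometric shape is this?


|z - z0| = r is a circle with center z0 and radius r.
Center = (-5, 5), radius = 3

Circle with center (-5, 5) and radius 3


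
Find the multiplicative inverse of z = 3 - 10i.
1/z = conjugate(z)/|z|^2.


|z|^2 = 9+100 = 109
1/z = (3 + 10i)/109

1/z = 0.0275 + 0.0917i


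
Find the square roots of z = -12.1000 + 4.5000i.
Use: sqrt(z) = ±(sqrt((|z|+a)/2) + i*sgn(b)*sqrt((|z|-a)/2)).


|z| = sqrt(146.41+20.25) = 12.9097
sqrt((|z|+a)/2) = sqrt((12.9097+(-12.1))/2) = sqrt(0.4048) = 0.6363
sqrt((|z|-a)/2) = sqrt((12.9097-(-12.1))/2) = sqrt(12.5048) = 3.5362

±(0.6363 + 3.5362i) i.e. 0.6363 + 3.5362i and -0.6363 - 3.5362i


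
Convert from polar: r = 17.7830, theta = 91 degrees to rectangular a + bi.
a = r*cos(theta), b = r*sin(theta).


a = 17.7830*cos(91°) = 17.7830*(-0.0174524) = -0.3104
b = 17.7830*sin(91°) = 17.7830*0.99985 = 17.7803

-0.3104 + 17.7803i


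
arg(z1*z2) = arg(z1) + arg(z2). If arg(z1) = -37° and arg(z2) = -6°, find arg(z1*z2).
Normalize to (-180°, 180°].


arg(z1*z2) = -37° - 6° = -43°
Normalized to (-180°, 180°]: -43°

-43°


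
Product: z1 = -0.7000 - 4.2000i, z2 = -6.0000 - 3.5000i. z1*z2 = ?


Real = -0.7*(-6) - (-4.2)*(-3.5) = 4.2 - 14.7 = -10.5
Imag = -0.7*(-3.5) - (6)*(-4.2) = 2.45 + 25.2 = 27.65

-10.5000 + 27.6500i


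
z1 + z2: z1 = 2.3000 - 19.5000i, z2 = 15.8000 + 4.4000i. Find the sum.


Real: 2.3 + 15.8 = 18.1
Imag: -19.5 + 4.4 = -15.1

18.1000 - 15.1000i


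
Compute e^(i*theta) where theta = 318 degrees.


cos(318°) = 0.7431
sin(318°) = -0.6691

e^(i*318°) = 0.7431 - 0.6691i


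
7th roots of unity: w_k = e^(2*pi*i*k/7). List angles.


The 7th roots of unity are cis(360k/7°) for k=0..6
Angle step = 360/7 = 51.4286°
Primitive root: cis(51.4286°)
Primitive root = 0.6235 + 0.7818i

7 roots at angles: 0°, 51.4286°, 102.8571°, 154.2857°, 205.7143°, 257.1429°, 308.5714°


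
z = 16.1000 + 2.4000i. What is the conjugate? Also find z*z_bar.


z_bar = 16.1000 - 2.4000i
z*z_bar = 16.1^2 + 2.4^2 = 259.21 + 5.76 = 264.97

z_bar = 16.1000 - 2.4000i, z*z_bar = 264.97


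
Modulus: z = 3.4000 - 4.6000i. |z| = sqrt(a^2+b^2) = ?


|z| = sqrt(3.4^2 + (-4.6)^2) = sqrt(11.56 + 21.16) = sqrt(32.72) = 5.7201

|z| = 5.7201


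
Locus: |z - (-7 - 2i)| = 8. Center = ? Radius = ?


|z - z0| = r is a circle with center z0 and radius r.
Center = (-7, -2), radius = 8

Circle with center (-7, -2) and radius 8


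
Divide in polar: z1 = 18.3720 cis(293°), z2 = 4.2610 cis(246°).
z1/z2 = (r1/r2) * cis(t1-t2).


r = 18.3720 / 4.2610 = 4.3117
theta = 293° - 246° = 47° = 47° (mod 360)

4.3117 cis(47°)


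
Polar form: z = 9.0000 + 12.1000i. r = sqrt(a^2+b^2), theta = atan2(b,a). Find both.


r = sqrt(81+146.41) = sqrt(227.41) = 15.0801
theta = atan2(12.1, 9) = 53.3581 degrees

r = 15.0801, theta = 53.3581 degrees


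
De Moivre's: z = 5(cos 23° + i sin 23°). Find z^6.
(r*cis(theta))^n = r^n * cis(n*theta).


r^6 = 5^6 = 15625
n*theta = 6*23° = 138° = 138° (mod 360)
a = 15625*cos(138°) = -11611.6379
b = 15625*sin(138°) = 10455.1657

15625 cis(138°) = -11611.6379 + 10455.1657i


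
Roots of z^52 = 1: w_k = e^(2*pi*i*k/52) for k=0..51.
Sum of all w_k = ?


The sum of all 52th roots of unity is 0.
Geometric series: (1 - w^52)/(1 - w) = (1-1)/(1-w) = 0 since w^52 = 1, w ≠ 1.
Alternatively: coefficient of z^51 in z^52 - 1 is 0.

0


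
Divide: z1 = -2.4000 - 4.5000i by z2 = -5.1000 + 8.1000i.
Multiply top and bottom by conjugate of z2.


Conjugate of z2 = -5.1000 - 8.1000i
Numerator: (-2.4000 - 4.5000i)(-5.1000 - 8.1000i) = -24.2100 + 42.3900i
Denominator: (-5.1)^2 + 8.1^2 = 91.62
Result = (-24.2100 + 42.3900i)/91.62

-0.2642 + 0.4627i


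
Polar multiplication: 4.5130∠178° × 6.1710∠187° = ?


r = 4.5130 * 6.1710 = 27.8497
theta = 178° + 187° = 365° = 5° (mod 360)

27.8497 cis(5°)


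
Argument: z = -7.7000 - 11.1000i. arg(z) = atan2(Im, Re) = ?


Re = -7.7, Im = -11.1
arg = atan2(-11.1, -7.7) = -124.7488 degrees

arg(z) = -124.7488 degrees


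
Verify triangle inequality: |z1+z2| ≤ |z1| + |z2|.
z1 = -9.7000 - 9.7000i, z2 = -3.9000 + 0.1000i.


|z1| = sqrt((-9.7)^2 + (-9.7)^2) = sqrt(188.18) = 13.7179
|z2| = sqrt((-3.9)^2 + 0.1^2) = sqrt(15.22) = 3.9013
z1+z2 = -13.6000 - 9.6000i
|z1+z2| = sqrt(277.12) = 16.6469
|z1|+|z2| = 13.7179 + 3.9013 = 17.6192

|z1+z2| = 16.6469 ≤ |z1|+|z2| = 17.6192 (verified)


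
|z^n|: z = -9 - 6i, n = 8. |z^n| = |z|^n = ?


|z| = sqrt(81+36) = sqrt(117) = 10.8167
|z^8| = |z|^8 = (sqrt(117))^8 = 117^4 = 187388721

|z^8| = 187388721


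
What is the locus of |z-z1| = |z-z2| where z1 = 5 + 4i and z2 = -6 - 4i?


Equal distances means the locus is the perpendicular bisector of z1 and z2.
Midpoint = ((5+(-6))/2, (4+(-4))/2) = (-0.5000, 0)

Perpendicular bisector through (-0.5000, 0)


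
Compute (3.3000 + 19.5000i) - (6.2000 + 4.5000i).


Real: 3.3 - 6.2 = -2.9
Imag: 19.5 - 4.5 = 15

-2.9000 + 15.0000i


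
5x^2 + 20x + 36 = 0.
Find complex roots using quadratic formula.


disc = 20^2 - 4*5*36 = 400 - 720 = -320
sqrt(|disc|) = sqrt(320) = 17.8885
Real part = -20/(2*5) = -2.0000
Imag part = 17.8885/(2*5) = 1.7889

-2.0000 ± 1.7889i


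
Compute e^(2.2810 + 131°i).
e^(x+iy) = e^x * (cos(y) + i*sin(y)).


e^2.2810 = 9.7865
cos(131°) = -0.65606
sin(131°) = 0.7547
Real = 9.7865*(-0.65606) = -6.4205
Imag = 9.7865*0.7547 = 7.3859

-6.4205 + 7.3859i


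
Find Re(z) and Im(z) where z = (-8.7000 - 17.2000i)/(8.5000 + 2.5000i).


Multiply by conjugate: (-8.7000 - 17.2000i)(8.5000 - 2.5000i) / (8.5^2 + 2.5^2)
Numerator real = -8.7*8.5 - (17.2)*2.5 = -116.95
Numerator imag = -17.2*8.5 - (-8.7)*2.5 = -124.45
Denominator = 78.5
Re(z) = -116.95/78.5 = -1.4898
Im(z) = -124.45/78.5 = -1.5854

Re(z) = -1.4898, Im(z) = -1.5854


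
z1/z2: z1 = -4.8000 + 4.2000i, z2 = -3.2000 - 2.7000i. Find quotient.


Conjugate of z2 = -3.2000 + 2.7000i
Numerator: (-4.8000 + 4.2000i)(-3.2000 + 2.7000i) = 4.0200 - 26.4000i
Denominator: (-3.2)^2 + (-2.7)^2 = 17.53
Result = (4.0200 - 26.4000i)/17.53

0.2293 - 1.5060i


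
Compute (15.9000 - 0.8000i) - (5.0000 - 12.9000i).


Real: 15.9 - 5 = 10.9
Imag: -0.8 + 12.9 = 12.1

10.9000 + 12.1000i


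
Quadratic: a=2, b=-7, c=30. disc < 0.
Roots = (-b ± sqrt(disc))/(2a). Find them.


disc = (-7)^2 - 4*2*30 = 49 - 240 = -191
sqrt(|disc|) = sqrt(191) = 13.8203
Real part = 7/(2*2) = 1.7500
Imag part = 13.8203/(2*2) = 3.4551

1.7500 ± 3.4551i
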